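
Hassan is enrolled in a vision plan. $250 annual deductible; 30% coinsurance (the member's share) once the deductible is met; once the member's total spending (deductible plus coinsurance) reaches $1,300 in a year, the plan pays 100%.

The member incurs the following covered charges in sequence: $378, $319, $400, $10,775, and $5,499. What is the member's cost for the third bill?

Claim 1 — $378: $250 finishes the deductible; $128 goes to coinsurance; member's 30% is $38.40. Member owes $288.40 (running OOP $288.40).
Claim 2 — $319: deductible already satisfied, so member's share is 30% × $319 = $95.70. Member owes $95.70 (running OOP $384.10).
Claim 3 — $400: deductible already satisfied, so member's share is 30% × $400 = $120. Member owes $120 (running OOP $504.10).

$120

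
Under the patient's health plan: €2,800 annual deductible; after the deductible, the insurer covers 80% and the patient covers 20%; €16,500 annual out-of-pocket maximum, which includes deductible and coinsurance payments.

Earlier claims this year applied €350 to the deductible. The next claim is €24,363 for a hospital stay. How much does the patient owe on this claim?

Remaining deductible: €2,800 − €350 = €2,450.
After the €2,450 deductible portion, €24,363 − €2,450 = €21,913 is subject to coinsurance.
Coinsurance: €21,913 × 20% = €4,382.60.
Patient responsibility before any cap: €2,450 + €4,382.60 = €6,832.60.
Cumulative spending €350 + €6,832.60 = €7,182.60 stays under the €16,500 maximum.

€6,832.60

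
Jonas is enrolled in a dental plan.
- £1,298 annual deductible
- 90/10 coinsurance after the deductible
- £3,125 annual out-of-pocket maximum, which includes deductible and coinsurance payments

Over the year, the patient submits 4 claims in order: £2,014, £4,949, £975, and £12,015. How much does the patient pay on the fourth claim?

Claim 1 (£2,014): £1,298 to deductible, leaving £716; coinsurance £716 × 10% = £71.60. Cost to patient: £1,369.60. OOP to date £1,369.60.
Claim 2 (£4,949): 10% coinsurance on £4,949 = £494.90. Cost to patient: £494.90. OOP to date £1,864.50.
Claim 3 (£975): deductible already satisfied, so patient's share is 10% × £975 = £97.50. Patient pays £97.50; OOP now £1,962.
Claim 4 (£12,015): deductible met; 10% of £12,015 = £1,201.50. OOP would hit £3,163.50 > £3,125, so the cap limits the patient to £3,125 − £1,962 = £1,163.

£1,163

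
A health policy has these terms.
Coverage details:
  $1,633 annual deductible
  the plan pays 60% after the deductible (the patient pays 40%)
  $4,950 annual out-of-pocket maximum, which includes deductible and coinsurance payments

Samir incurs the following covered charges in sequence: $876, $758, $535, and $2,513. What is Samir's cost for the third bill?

Claim 1 — $876: all of it applies to the deductible. Patient owes $876 (running OOP $876).
Claim 2 — $758: $757 finishes the deductible; $1 goes to coinsurance; 40% of $1 = $0.40. Patient owes $757.40 (running OOP $1,633.40).
Claim 3 — $535: deductible met; 40% of $535 = $214. Cost to patient: $214. OOP to date $1,847.40.

$214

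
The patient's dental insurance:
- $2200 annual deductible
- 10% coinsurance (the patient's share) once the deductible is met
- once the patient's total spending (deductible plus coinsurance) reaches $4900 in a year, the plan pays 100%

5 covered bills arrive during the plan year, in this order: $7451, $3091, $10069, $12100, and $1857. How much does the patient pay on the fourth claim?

$858.90

#1 ($7451): deductible takes $2200, $5251 remains; coinsurance $5251 × 10% = $525.10. Cost to patient: $2725.10. OOP to date $2725.10.
#2 ($3091): 10% coinsurance on $3091 = $309.10. Cost to patient: $309.10. OOP to date $3034.20.
#3 ($10069): deductible met; 10% of $10069 = $1006.90. Patient pays $1006.90; OOP now $4041.10.
#4 ($12100): deductible met; 10% of $12100 = $1210. Adding that to $4041.10 gives $5251.10, past the $4900 cap; patient pays only $4900 − $4041.10 = $858.90.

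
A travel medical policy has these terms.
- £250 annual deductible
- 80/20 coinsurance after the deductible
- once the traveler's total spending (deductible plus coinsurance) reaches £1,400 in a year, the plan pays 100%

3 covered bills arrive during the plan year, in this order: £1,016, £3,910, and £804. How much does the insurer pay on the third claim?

Claim 1 (£1,016): deductible takes £250, £766 remains; 20% of £766 = £153.20. Traveler owes £403.20 (running OOP £403.20). Plan pays £1,016 − £403.20 = £612.80.
Claim 2 (£3,910): deductible already satisfied, so traveler's share is 20% × £3,910 = £782. Traveler owes £782 (running OOP £1,185.20). Plan pays £3,910 − £782 = £3,128.
Claim 3 (£804): deductible already satisfied, so traveler's share is 20% × £804 = £160.80. Traveler pays £160.80; OOP now £1,346. Insurer: £804 − £160.80 = £643.20.

£643.20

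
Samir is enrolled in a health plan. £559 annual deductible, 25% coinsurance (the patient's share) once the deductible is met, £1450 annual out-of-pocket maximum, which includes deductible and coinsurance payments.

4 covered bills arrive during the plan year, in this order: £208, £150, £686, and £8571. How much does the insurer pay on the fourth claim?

Claim 1 (£208): entire amount goes to the deductible. Patient owes £208 (running OOP £208). Insurer: £208 − £208 = £0.
Claim 2 (£150): entire amount goes to the deductible. Patient pays £150; OOP now £358. Insurer: £150 − £150 = £0.
Claim 3 (£686): £201 to deductible, leaving £485; coinsurance £485 × 25% = £121.25. Cost to patient: £322.25. OOP to date £680.25. Plan pays £686 − £322.25 = £363.75.
Claim 4 (£8571): deductible met; 25% of £8571 = £2142.75. Adding that to £680.25 gives £2823, past the £1450 cap; patient pays only £1450 − £680.25 = £769.75. Plan pays £8571 − £769.75 = £7801.25.

£7801.25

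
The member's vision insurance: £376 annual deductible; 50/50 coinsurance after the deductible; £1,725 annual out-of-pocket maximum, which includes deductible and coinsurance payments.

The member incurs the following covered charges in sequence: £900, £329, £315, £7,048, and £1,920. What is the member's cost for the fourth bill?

Bill 1, £900: £376 finishes the deductible; £524 goes to coinsurance; member's 50% is £262. Cost to member: £638. OOP to date £638.
Bill 2, £329: deductible already satisfied, so member's share is 50% × £329 = £164.50. Member owes £164.50 (running OOP £802.50).
Bill 3, £315: deductible already satisfied, so member's share is 50% × £315 = £157.50. Cost to member: £157.50. OOP to date £960.
Bill 4, £7,048: deductible already satisfied, so member's share is 50% × £7,048 = £3,524. Adding that to £960 gives £4,484, past the £1,725 cap; member pays only £1,725 − £960 = £765.

£765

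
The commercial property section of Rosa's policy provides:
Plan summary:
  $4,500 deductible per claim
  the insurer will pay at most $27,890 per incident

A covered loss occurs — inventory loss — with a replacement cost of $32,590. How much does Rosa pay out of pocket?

$4,700

Subtract the deductible: $32,590 − $4,500 = $28,090.
The $27,890 per-incident cap binds; insurer pays $27,890.
Business's share is the uncovered remainder: $32,590 − $27,890 = $4,700.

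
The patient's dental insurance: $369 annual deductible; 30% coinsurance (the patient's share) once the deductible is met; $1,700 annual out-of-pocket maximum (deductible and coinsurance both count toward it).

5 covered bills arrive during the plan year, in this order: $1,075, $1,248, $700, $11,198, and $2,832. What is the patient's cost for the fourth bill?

Claim 1 ($1,075): deductible takes $369, $706 remains; coinsurance $706 × 30% = $211.80. Cost to patient: $580.80. OOP to date $580.80.
Claim 2 ($1,248): deductible met; 30% of $1,248 = $374.40. Patient owes $374.40 (running OOP $955.20).
Claim 3 ($700): deductible met; 30% of $700 = $210. Patient owes $210 (running OOP $1,165.20).
Claim 4 ($11,198): 30% coinsurance on $11,198 = $3,359.40. OOP would hit $4,524.60 > $1,700, so the cap limits the patient to $1,700 − $1,165.20 = $534.80.

$534.80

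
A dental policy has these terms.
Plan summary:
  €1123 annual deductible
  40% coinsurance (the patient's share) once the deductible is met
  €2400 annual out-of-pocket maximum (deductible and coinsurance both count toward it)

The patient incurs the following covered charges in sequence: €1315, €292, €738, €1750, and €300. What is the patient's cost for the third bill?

€295.20

Claim 1 (€1315): €1123 to deductible, leaving €192; patient's 40% is €76.80. Cost to patient: €1199.80. OOP to date €1199.80.
Claim 2 (€292): deductible already satisfied, so patient's share is 40% × €292 = €116.80. Patient pays €116.80; OOP now €1316.60.
Claim 3 (€738): 40% coinsurance on €738 = €295.20. Patient pays €295.20; OOP now €1611.80.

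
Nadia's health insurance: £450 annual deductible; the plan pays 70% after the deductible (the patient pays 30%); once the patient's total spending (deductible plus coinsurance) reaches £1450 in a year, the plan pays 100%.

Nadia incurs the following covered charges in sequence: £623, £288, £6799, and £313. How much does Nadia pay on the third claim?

£861.70

Claim 1 — £623: £450 to deductible, leaving £173; coinsurance £173 × 30% = £51.90. Patient pays £501.90; OOP now £501.90.
Claim 2 — £288: deductible already satisfied, so patient's share is 30% × £288 = £86.40. Cost to patient: £86.40. OOP to date £588.30.
Claim 3 — £6799: 30% coinsurance on £6799 = £2039.70. That would push OOP to £2628, over the £1450 cap, so patient pays £1450 − £588.30 = £861.70.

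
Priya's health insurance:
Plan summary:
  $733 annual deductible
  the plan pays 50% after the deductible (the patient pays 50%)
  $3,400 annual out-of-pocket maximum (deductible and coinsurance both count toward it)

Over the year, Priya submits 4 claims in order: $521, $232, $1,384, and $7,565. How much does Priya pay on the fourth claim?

#1 ($521): all of it applies to the deductible. Cost to patient: $521. OOP to date $521.
#2 ($232): $212 finishes the deductible; $20 goes to coinsurance; coinsurance $20 × 50% = $10. Cost to patient: $222. OOP to date $743.
#3 ($1,384): deductible already satisfied, so patient's share is 50% × $1,384 = $692. Cost to patient: $692. OOP to date $1,435.
#4 ($7,565): deductible already satisfied, so patient's share is 50% × $7,565 = $3,782.50. OOP would hit $5,217.50 > $3,400, so the cap limits the patient to $3,400 − $1,435 = $1,965.

$1,965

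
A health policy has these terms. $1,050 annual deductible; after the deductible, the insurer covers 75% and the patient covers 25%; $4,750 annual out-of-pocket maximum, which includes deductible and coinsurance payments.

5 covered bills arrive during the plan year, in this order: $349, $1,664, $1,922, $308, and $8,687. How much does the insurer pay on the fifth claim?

$6,515.25

Claim 1 ($349): all of it applies to the deductible. Patient owes $349 (running OOP $349). Plan pays $349 − $349 = $0.
Claim 2 ($1,664): $701 to deductible, leaving $963; coinsurance $963 × 25% = $240.75. Patient owes $941.75 (running OOP $1,290.75). Insurer: $1,664 − $941.75 = $722.25.
Claim 3 ($1,922): deductible already satisfied, so patient's share is 25% × $1,922 = $480.50. Cost to patient: $480.50. OOP to date $1,771.25. Plan pays $1,922 − $480.50 = $1,441.50.
Claim 4 ($308): deductible already satisfied, so patient's share is 25% × $308 = $77. Patient pays $77; OOP now $1,848.25. Plan pays $308 − $77 = $231.
Claim 5 ($8,687): 25% coinsurance on $8,687 = $2,171.75. Patient owes $2,171.75 (running OOP $4,020). Insurer: $8,687 − $2,171.75 = $6,515.25.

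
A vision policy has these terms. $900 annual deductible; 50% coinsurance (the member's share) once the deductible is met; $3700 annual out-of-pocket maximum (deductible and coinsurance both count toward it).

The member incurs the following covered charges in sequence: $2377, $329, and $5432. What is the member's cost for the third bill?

Claim 1 — $2377: $900 to deductible, leaving $1477; coinsurance $1477 × 50% = $738.50. Cost to member: $1638.50. OOP to date $1638.50.
Claim 2 — $329: 50% coinsurance on $329 = $164.50. Cost to member: $164.50. OOP to date $1803.
Claim 3 — $5432: deductible met; 50% of $5432 = $2716. OOP would hit $4519 > $3700, so the cap limits the member to $3700 − $1803 = $1897.

$1897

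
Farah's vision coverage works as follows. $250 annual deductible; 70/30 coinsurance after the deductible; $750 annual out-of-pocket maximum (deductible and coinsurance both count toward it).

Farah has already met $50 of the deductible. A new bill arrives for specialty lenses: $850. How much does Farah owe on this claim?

Remaining deductible: $250 − $50 = $200.
The remaining $650 (= $850 − $200) moves to coinsurance.
30% of $650 = $195 falls to the member.
Member responsibility before any cap: $200 + $195 = $395.
Year-to-date out-of-pocket becomes $50 + $395 = $445, still under the $750 maximum, so no cap applies.

$395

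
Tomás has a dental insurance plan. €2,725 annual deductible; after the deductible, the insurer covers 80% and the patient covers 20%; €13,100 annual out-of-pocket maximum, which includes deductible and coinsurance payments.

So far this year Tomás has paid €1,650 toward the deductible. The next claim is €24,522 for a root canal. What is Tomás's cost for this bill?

Remaining deductible: €2,725 − €1,650 = €1,075.
After the €1,075 deductible portion, €24,522 − €1,075 = €23,447 is subject to coinsurance.
Coinsurance: €23,447 × 20% = €4,689.40.
So the patient owes €1,075 + €4,689.40 = €5,764.40 before any cap.
Cumulative spending €1,650 + €5,764.40 = €7,414.40 stays under the €13,100 maximum.

€5,764.40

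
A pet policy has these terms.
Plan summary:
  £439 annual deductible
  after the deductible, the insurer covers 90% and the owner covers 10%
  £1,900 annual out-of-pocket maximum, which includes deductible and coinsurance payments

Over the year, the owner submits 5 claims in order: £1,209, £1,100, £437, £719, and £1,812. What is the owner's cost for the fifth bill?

Claim 1 (£1,209): £439 finishes the deductible; £770 goes to coinsurance; owner's 10% is £77. Owner pays £516; OOP now £516.
Claim 2 (£1,100): deductible already satisfied, so owner's share is 10% × £1,100 = £110. Owner pays £110; OOP now £626.
Claim 3 (£437): deductible met; 10% of £437 = £43.70. Cost to owner: £43.70. OOP to date £669.70.
Claim 4 (£719): deductible met; 10% of £719 = £71.90. Owner pays £71.90; OOP now £741.60.
Claim 5 (£1,812): deductible met; 10% of £1,812 = £181.20. Cost to owner: £181.20. OOP to date £922.80.

£181.20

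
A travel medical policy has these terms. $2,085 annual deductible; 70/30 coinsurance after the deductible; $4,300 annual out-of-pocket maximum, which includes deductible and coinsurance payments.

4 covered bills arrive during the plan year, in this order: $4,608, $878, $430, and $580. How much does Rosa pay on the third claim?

#1 ($4,608): $2,085 finishes the deductible; $2,523 goes to coinsurance; 30% of $2,523 = $756.90. Traveler pays $2,841.90; OOP now $2,841.90.
#2 ($878): 30% coinsurance on $878 = $263.40. Cost to traveler: $263.40. OOP to date $3,105.30.
#3 ($430): deductible already satisfied, so traveler's share is 30% × $430 = $129. Cost to traveler: $129. OOP to date $3,234.30.

$129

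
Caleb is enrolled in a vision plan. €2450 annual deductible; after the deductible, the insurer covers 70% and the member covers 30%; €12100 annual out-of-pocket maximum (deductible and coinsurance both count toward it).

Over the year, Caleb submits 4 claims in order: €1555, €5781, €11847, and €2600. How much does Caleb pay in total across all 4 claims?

€8249.90

#1 (€1555): entire amount goes to the deductible. Member pays €1555; OOP now €1555.
#2 (€5781): deductible takes €895, €4886 remains; 30% of €4886 = €1465.80. Member pays €2360.80; OOP now €3915.80.
#3 (€11847): deductible met; 30% of €11847 = €3554.10. Cost to member: €3554.10. OOP to date €7469.90.
#4 (€2600): deductible already satisfied, so member's share is 30% × €2600 = €780. Member pays €780; OOP now €8249.90.
Total paid by the member: €1555 + €2360.80 + €3554.10 + €780 = €8249.90.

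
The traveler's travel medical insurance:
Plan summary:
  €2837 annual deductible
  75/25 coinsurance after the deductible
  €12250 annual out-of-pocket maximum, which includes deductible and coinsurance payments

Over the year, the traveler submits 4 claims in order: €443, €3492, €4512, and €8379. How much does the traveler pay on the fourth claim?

Claim 1 (€443): all of it applies to the deductible. Traveler owes €443 (running OOP €443).
Claim 2 (€3492): €2394 to deductible, leaving €1098; coinsurance €1098 × 25% = €274.50. Traveler owes €2668.50 (running OOP €3111.50).
Claim 3 (€4512): deductible already satisfied, so traveler's share is 25% × €4512 = €1128. Cost to traveler: €1128. OOP to date €4239.50.
Claim 4 (€8379): deductible met; 25% of €8379 = €2094.75. Traveler pays €2094.75; OOP now €6334.25.

€2094.75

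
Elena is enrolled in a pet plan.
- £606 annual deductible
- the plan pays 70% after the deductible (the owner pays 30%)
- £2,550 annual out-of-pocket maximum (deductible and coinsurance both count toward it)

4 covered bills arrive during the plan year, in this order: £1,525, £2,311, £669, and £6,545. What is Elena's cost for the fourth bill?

£774.30

Claim 1 — £1,525: deductible takes £606, £919 remains; owner's 30% is £275.70. Owner owes £881.70 (running OOP £881.70).
Claim 2 — £2,311: deductible met; 30% of £2,311 = £693.30. Owner owes £693.30 (running OOP £1,575).
Claim 3 — £669: 30% coinsurance on £669 = £200.70. Cost to owner: £200.70. OOP to date £1,775.70.
Claim 4 — £6,545: deductible already satisfied, so owner's share is 30% × £6,545 = £1,963.50. OOP would hit £3,739.20 > £2,550, so the cap limits the owner to £2,550 − £1,775.70 = £774.30.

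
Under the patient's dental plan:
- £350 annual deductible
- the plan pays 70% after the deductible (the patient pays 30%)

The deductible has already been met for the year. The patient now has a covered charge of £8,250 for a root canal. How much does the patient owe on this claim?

£2,475

With the deductible met, the entire £8,250 is subject to coinsurance.
Patient's 30% share of £8,250 is £2,475.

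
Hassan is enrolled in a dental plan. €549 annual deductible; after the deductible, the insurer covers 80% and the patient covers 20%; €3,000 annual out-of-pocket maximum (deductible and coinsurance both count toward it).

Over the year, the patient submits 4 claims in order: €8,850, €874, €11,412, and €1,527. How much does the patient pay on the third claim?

€616

#1 (€8,850): €549 to deductible, leaving €8,301; patient's 20% is €1,660.20. Cost to patient: €2,209.20. OOP to date €2,209.20.
#2 (€874): deductible met; 20% of €874 = €174.80. Patient owes €174.80 (running OOP €2,384).
#3 (€11,412): 20% coinsurance on €11,412 = €2,282.40. Adding that to €2,384 gives €4,666.40, past the €3,000 cap; patient pays only €3,000 − €2,384 = €616.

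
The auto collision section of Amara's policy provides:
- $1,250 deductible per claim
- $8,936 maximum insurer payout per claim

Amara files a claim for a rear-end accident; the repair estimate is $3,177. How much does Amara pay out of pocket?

$1,250

Less the $1,250 deductible: $3,177 − $1,250 = $1,927.
$1,927 is within the $8,936 limit, so the insurer pays $1,927.
Driver's share is the uncovered remainder: $3,177 − $1,927 = $1,250.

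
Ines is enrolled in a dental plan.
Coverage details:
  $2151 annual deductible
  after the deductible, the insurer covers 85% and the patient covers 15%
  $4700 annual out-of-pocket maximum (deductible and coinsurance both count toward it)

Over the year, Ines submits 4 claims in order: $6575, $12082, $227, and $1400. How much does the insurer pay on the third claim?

$192.95

#1 ($6575): $2151 finishes the deductible; $4424 goes to coinsurance; 15% of $4424 = $663.60. Patient pays $2814.60; OOP now $2814.60. Plan pays $6575 − $2814.60 = $3760.40.
#2 ($12082): 15% coinsurance on $12082 = $1812.30. Patient owes $1812.30 (running OOP $4626.90). Plan pays $12082 − $1812.30 = $10269.70.
#3 ($227): deductible already satisfied, so patient's share is 15% × $227 = $34.05. Patient owes $34.05 (running OOP $4660.95). Insurer: $227 − $34.05 = $192.95.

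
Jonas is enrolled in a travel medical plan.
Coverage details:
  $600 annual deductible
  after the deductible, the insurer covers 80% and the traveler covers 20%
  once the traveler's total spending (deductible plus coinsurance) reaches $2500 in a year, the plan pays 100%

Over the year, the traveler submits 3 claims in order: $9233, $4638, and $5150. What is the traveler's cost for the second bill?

Claim 1 ($9233): $600 to deductible, leaving $8633; coinsurance $8633 × 20% = $1726.60. Traveler owes $2326.60 (running OOP $2326.60).
Claim 2 ($4638): 20% coinsurance on $4638 = $927.60. OOP would hit $3254.20 > $2500, so the cap limits the traveler to $2500 − $2326.60 = $173.40.

$173.40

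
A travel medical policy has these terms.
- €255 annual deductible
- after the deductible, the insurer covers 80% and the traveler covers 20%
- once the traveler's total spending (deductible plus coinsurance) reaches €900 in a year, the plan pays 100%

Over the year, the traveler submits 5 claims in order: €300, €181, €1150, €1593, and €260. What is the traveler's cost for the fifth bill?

€51.20

Bill 1, €300: deductible takes €255, €45 remains; coinsurance €45 × 20% = €9. Traveler owes €264 (running OOP €264).
Bill 2, €181: deductible met; 20% of €181 = €36.20. Cost to traveler: €36.20. OOP to date €300.20.
Bill 3, €1150: deductible already satisfied, so traveler's share is 20% × €1150 = €230. Cost to traveler: €230. OOP to date €530.20.
Bill 4, €1593: 20% coinsurance on €1593 = €318.60. Traveler pays €318.60; OOP now €848.80.
Bill 5, €260: deductible met; 20% of €260 = €52. That would push OOP to €900.80, over the €900 cap, so traveler pays €900 − €848.80 = €51.20.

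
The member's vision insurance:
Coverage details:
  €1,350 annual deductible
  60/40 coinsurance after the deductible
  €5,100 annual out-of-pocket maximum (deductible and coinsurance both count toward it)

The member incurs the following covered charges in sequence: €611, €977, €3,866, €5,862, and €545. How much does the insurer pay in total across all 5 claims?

€6,761

Claim 1 (€611): fully absorbed by the deductible. Cost to member: €611. OOP to date €611. Plan pays €611 − €611 = €0.
Claim 2 (€977): €739 to deductible, leaving €238; coinsurance €238 × 40% = €95.20. Member pays €834.20; OOP now €1,445.20. Plan pays €977 − €834.20 = €142.80.
Claim 3 (€3,866): deductible met; 40% of €3,866 = €1,546.40. Member pays €1,546.40; OOP now €2,991.60. Insurer: €3,866 − €1,546.40 = €2,319.60.
Claim 4 (€5,862): 40% coinsurance on €5,862 = €2,344.80. That would push OOP to €5,336.40, over the €5,100 cap, so member pays €5,100 − €2,991.60 = €2,108.40. Insurer: €5,862 − €2,108.40 = €3,753.60.
Claim 5 (€545): 40% coinsurance on €545 = €218. That would push OOP to €5,318, over the €5,100 cap, so member pays €5,100 − €5,100 = €0. Insurer: €545 − €0 = €545.
Insurer total: €0 + €142.80 + €2,319.60 + €3,753.60 + €545 = €6,761.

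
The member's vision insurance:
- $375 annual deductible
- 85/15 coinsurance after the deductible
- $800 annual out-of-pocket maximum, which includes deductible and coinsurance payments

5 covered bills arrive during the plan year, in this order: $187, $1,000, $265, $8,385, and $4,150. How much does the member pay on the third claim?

$39.75

Claim 1 ($187): entire amount goes to the deductible. Member owes $187 (running OOP $187).
Claim 2 ($1,000): deductible takes $188, $812 remains; 15% of $812 = $121.80. Member pays $309.80; OOP now $496.80.
Claim 3 ($265): 15% coinsurance on $265 = $39.75. Member pays $39.75; OOP now $536.55.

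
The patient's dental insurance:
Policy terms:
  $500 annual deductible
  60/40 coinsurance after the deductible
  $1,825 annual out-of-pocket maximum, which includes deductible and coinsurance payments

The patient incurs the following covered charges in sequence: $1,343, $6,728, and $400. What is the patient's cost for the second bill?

$987.80

#1 ($1,343): deductible takes $500, $843 remains; 40% of $843 = $337.20. Patient pays $837.20; OOP now $837.20.
#2 ($6,728): deductible already satisfied, so patient's share is 40% × $6,728 = $2,691.20. Adding that to $837.20 gives $3,528.40, past the $1,825 cap; patient pays only $1,825 − $837.20 = $987.80.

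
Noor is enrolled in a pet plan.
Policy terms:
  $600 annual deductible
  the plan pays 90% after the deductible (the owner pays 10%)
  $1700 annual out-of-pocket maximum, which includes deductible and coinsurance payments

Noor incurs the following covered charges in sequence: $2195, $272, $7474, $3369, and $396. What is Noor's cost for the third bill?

#1 ($2195): $600 to deductible, leaving $1595; coinsurance $1595 × 10% = $159.50. Owner owes $759.50 (running OOP $759.50).
#2 ($272): deductible already satisfied, so owner's share is 10% × $272 = $27.20. Cost to owner: $27.20. OOP to date $786.70.
#3 ($7474): 10% coinsurance on $7474 = $747.40. Cost to owner: $747.40. OOP to date $1534.10.

$747.40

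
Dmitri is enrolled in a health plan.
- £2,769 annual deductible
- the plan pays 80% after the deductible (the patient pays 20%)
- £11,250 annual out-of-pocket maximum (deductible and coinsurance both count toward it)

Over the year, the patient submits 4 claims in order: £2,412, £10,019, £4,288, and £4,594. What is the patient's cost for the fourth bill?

£918.80

#1 (£2,412): fully absorbed by the deductible. Patient owes £2,412 (running OOP £2,412).
#2 (£10,019): deductible takes £357, £9,662 remains; coinsurance £9,662 × 20% = £1,932.40. Patient pays £2,289.40; OOP now £4,701.40.
#3 (£4,288): 20% coinsurance on £4,288 = £857.60. Patient pays £857.60; OOP now £5,559.
#4 (£4,594): deductible already satisfied, so patient's share is 20% × £4,594 = £918.80. Patient owes £918.80 (running OOP £6,477.80).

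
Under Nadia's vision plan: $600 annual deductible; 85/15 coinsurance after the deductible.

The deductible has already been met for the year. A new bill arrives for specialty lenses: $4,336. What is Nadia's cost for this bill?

$650.40

With the deductible met, the entire $4,336 is subject to coinsurance.
15% of $4,336 = $650.40 falls to the member.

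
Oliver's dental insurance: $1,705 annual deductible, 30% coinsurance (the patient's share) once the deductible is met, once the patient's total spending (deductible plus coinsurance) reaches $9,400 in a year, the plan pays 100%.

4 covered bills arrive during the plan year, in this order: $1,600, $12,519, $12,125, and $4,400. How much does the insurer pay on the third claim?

Claim 1 ($1,600): entire amount goes to the deductible. Cost to patient: $1,600. OOP to date $1,600. Insurer: $1,600 − $1,600 = $0.
Claim 2 ($12,519): deductible takes $105, $12,414 remains; patient's 30% is $3,724.20. Patient owes $3,829.20 (running OOP $5,429.20). Insurer: $12,519 − $3,829.20 = $8,689.80.
Claim 3 ($12,125): deductible already satisfied, so patient's share is 30% × $12,125 = $3,637.50. Patient pays $3,637.50; OOP now $9,066.70. Insurer: $12,125 − $3,637.50 = $8,487.50.

$8,487.50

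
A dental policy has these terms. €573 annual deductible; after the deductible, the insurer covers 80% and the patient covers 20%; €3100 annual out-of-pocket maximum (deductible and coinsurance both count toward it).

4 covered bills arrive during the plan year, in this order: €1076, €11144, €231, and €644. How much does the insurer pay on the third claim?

Claim 1 (€1076): €573 to deductible, leaving €503; 20% of €503 = €100.60. Patient pays €673.60; OOP now €673.60. Insurer: €1076 − €673.60 = €402.40.
Claim 2 (€11144): deductible met; 20% of €11144 = €2228.80. Patient owes €2228.80 (running OOP €2902.40). Insurer: €11144 − €2228.80 = €8915.20.
Claim 3 (€231): 20% coinsurance on €231 = €46.20. Cost to patient: €46.20. OOP to date €2948.60. Plan pays €231 − €46.20 = €184.80.

€184.80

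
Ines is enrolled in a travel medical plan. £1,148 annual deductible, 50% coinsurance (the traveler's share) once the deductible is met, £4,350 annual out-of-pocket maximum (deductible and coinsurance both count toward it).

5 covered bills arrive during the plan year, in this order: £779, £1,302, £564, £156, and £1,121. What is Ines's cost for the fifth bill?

£560.50

Claim 1 (£779): all of it applies to the deductible. Traveler pays £779; OOP now £779.
Claim 2 (£1,302): deductible takes £369, £933 remains; 50% of £933 = £466.50. Traveler owes £835.50 (running OOP £1,614.50).
Claim 3 (£564): deductible met; 50% of £564 = £282. Traveler pays £282; OOP now £1,896.50.
Claim 4 (£156): 50% coinsurance on £156 = £78. Cost to traveler: £78. OOP to date £1,974.50.
Claim 5 (£1,121): deductible met; 50% of £1,121 = £560.50. Traveler pays £560.50; OOP now £2,535.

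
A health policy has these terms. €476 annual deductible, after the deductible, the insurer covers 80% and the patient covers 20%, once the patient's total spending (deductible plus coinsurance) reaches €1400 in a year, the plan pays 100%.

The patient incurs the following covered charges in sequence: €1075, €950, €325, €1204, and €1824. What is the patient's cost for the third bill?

Bill 1, €1075: €476 to deductible, leaving €599; patient's 20% is €119.80. Cost to patient: €595.80. OOP to date €595.80.
Bill 2, €950: deductible already satisfied, so patient's share is 20% × €950 = €190. Cost to patient: €190. OOP to date €785.80.
Bill 3, €325: deductible met; 20% of €325 = €65. Patient owes €65 (running OOP €850.80).

€65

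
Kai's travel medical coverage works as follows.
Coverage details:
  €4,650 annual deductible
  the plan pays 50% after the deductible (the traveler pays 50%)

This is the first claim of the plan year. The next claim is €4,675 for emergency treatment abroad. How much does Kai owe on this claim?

Nothing has been paid toward the €4,650 deductible, so the first €4,650 of this charge is applied there.
After the €4,650 deductible portion, €4,675 − €4,650 = €25 is subject to coinsurance.
Traveler's 50% share of €25 is €12.50.
So the traveler owes €4,650 + €12.50 = €4,662.50.

€4,662.50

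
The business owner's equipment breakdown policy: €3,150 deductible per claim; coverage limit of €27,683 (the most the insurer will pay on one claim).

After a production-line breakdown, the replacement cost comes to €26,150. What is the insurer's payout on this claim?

After the deductible, €26,150 − €3,150 = €23,000 remains.
€23,000 ≤ €27,683, so the limit doesn't bind; insurer pays €23,000.

€23,000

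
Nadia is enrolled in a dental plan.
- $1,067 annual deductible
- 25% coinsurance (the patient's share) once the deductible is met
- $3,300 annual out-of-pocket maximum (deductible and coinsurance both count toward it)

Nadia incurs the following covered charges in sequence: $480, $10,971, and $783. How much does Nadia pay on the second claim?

Claim 1 — $480: entire amount goes to the deductible. Patient pays $480; OOP now $480.
Claim 2 — $10,971: deductible takes $587, $10,384 remains; coinsurance $10,384 × 25% = $2,596. Deductible plus coinsurance: $587 + $2,596 = $3,183. Adding that to $480 gives $3,663, past the $3,300 cap; patient pays only $3,300 − $480 = $2,820.

$2,820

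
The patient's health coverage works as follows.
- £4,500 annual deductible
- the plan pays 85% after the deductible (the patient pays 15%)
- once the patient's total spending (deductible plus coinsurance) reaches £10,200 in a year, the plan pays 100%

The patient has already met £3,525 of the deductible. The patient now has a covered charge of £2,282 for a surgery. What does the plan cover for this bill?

£1,110.95

£3,525 of the £4,500 deductible is already met, leaving £975.
That leaves £2,282 − £975 = £1,307 for coinsurance.
Patient's 15% share of £1,307 is £196.05.
Patient responsibility before any cap: £975 + £196.05 = £1,171.05.
Year-to-date out-of-pocket becomes £3,525 + £1,171.05 = £4,696.05, still under the £10,200 maximum, so no cap applies.
The insurer covers the remainder: £2,282 − £1,171.05 = £1,110.95.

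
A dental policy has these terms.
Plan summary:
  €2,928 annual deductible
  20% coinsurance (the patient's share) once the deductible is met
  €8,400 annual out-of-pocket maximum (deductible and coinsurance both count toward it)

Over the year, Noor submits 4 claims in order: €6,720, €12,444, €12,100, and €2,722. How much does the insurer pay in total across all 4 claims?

€25,586

Bill 1, €6,720: deductible takes €2,928, €3,792 remains; patient's 20% is €758.40. Cost to patient: €3,686.40. OOP to date €3,686.40. Plan pays €6,720 − €3,686.40 = €3,033.60.
Bill 2, €12,444: 20% coinsurance on €12,444 = €2,488.80. Cost to patient: €2,488.80. OOP to date €6,175.20. Plan pays €12,444 − €2,488.80 = €9,955.20.
Bill 3, €12,100: 20% coinsurance on €12,100 = €2,420. Adding that to €6,175.20 gives €8,595.20, past the €8,400 cap; patient pays only €8,400 − €6,175.20 = €2,224.80. Insurer: €12,100 − €2,224.80 = €9,875.20.
Bill 4, €2,722: deductible met; 20% of €2,722 = €544.40. OOP would hit €8,944.40 > €8,400, so the cap limits the patient to €8,400 − €8,400 = €0. Insurer: €2,722 − €0 = €2,722.
Insurer total: €3,033.60 + €9,955.20 + €9,875.20 + €2,722 = €25,586.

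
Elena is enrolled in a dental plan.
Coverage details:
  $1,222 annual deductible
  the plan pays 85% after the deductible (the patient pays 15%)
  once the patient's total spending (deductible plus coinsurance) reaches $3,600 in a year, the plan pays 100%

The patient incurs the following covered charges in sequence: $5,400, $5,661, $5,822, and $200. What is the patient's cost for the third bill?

$873.30

Claim 1 ($5,400): $1,222 to deductible, leaving $4,178; 15% of $4,178 = $626.70. Patient pays $1,848.70; OOP now $1,848.70.
Claim 2 ($5,661): 15% coinsurance on $5,661 = $849.15. Patient pays $849.15; OOP now $2,697.85.
Claim 3 ($5,822): 15% coinsurance on $5,822 = $873.30. Cost to patient: $873.30. OOP to date $3,571.15.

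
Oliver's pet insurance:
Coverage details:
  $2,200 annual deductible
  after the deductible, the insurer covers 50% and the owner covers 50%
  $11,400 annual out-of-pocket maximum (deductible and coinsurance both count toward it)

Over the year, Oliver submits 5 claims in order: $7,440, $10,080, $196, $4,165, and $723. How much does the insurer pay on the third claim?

#1 ($7,440): $2,200 finishes the deductible; $5,240 goes to coinsurance; owner's 50% is $2,620. Owner pays $4,820; OOP now $4,820. Plan pays $7,440 − $4,820 = $2,620.
#2 ($10,080): deductible already satisfied, so owner's share is 50% × $10,080 = $5,040. Cost to owner: $5,040. OOP to date $9,860. Plan pays $10,080 − $5,040 = $5,040.
#3 ($196): deductible met; 50% of $196 = $98. Owner pays $98; OOP now $9,958. Plan pays $196 − $98 = $98.

$98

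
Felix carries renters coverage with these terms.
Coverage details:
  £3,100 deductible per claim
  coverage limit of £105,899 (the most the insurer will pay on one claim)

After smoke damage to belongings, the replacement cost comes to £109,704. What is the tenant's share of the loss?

After the deductible, £109,704 − £3,100 = £106,604 remains.
Since £106,604 > £105,899, the payout is capped at £105,899.
Out of pocket: £109,704 − £105,899 = £3,805.

£3,805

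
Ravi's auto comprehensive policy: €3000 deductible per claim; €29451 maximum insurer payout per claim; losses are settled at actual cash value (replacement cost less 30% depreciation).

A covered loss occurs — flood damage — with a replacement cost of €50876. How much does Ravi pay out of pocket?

€21425

At 30% depreciation, ACV = €50876 − €15262.80 = €35613.20.
Subtract the deductible: €35613.20 − €3000 = €32613.20.
The €29451 per-incident cap binds; insurer pays €29451.
Policyholder's share is the uncovered remainder: €50876 − €29451 = €21425.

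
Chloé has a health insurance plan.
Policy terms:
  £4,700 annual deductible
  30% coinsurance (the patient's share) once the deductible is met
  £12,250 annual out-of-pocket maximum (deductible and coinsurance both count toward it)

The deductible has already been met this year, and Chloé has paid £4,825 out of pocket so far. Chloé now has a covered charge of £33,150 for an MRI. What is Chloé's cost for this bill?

£7,425

The deductible is already satisfied, so the full bill goes to coinsurance.
Coinsurance: £33,150 × 30% = £9,945.
That would bring total out-of-pocket to £14,770, past the £12,250 cap. The patient is capped at £12,250 − £4,825 = £7,425 on this claim.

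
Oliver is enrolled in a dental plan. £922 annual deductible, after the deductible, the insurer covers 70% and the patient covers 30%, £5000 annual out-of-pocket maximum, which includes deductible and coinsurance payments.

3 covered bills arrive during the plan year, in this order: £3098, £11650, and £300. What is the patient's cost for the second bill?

£3425.20

Claim 1 — £3098: £922 finishes the deductible; £2176 goes to coinsurance; coinsurance £2176 × 30% = £652.80. Cost to patient: £1574.80. OOP to date £1574.80.
Claim 2 — £11650: 30% coinsurance on £11650 = £3495. That would push OOP to £5069.80, over the £5000 cap, so patient pays £5000 − £1574.80 = £3425.20.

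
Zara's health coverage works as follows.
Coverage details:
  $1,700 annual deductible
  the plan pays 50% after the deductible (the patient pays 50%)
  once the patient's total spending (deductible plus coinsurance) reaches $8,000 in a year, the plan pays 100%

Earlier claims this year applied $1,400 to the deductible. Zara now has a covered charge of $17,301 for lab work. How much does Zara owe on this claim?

Remaining deductible: $1,700 − $1,400 = $300.
The remaining $17,001 (= $17,301 − $300) moves to coinsurance.
Patient's 50% share of $17,001 is $8,500.50.
So the patient owes $300 + $8,500.50 = $8,800.50 before any cap.
Year-to-date out-of-pocket would reach $1,400 + $8,800.50 = $10,200.50, above the $8,000 maximum, so the patient pays only $8,000 − $1,400 = $6,600.

$6,600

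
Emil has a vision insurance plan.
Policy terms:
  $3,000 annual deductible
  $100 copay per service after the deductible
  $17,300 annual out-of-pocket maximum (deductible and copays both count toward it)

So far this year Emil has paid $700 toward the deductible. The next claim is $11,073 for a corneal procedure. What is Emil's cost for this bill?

Remaining deductible: $3,000 − $700 = $2,300.
That leaves $11,073 − $2,300 = $8,773 for the copay.
Copay on this service: $100.
So the member owes $2,300 + $100 = $2,400 before any cap.
Total out-of-pocket so far would be $700 + $2,400 = $3,100, below the $17,300 cap — no reduction.

$2,400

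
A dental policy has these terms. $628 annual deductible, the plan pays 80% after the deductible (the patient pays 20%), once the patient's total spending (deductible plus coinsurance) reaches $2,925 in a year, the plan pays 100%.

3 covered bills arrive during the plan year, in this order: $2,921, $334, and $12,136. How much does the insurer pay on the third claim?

$10,364.40

Claim 1 ($2,921): $628 to deductible, leaving $2,293; patient's 20% is $458.60. Cost to patient: $1,086.60. OOP to date $1,086.60. Plan pays $2,921 − $1,086.60 = $1,834.40.
Claim 2 ($334): deductible met; 20% of $334 = $66.80. Patient owes $66.80 (running OOP $1,153.40). Insurer: $334 − $66.80 = $267.20.
Claim 3 ($12,136): deductible met; 20% of $12,136 = $2,427.20. That would push OOP to $3,580.60, over the $2,925 cap, so patient pays $2,925 − $1,153.40 = $1,771.60. Plan pays $12,136 − $1,771.60 = $10,364.40.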